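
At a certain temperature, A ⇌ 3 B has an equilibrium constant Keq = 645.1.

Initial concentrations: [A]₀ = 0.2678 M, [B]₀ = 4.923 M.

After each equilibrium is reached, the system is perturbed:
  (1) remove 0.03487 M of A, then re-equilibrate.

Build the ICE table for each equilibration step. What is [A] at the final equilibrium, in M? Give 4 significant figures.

[A]_eq = 0.1973 M

Q₀ = 445.5 vs Keq = 645.1 ⇒ Q<K, forward
Step 1:
                   A          B
  I           0.2678      4.923
  C         -0.06133      0.184
  E           0.2065      5.107
  solve Keq expr → x = 0.06133; check Q = 645.1
Then remove 0.03487 M of A.
Step 2:
                   A          B
  I           0.1716      5.107
  C          0.02567   -0.07701
  E           0.1973       5.03
  solve Keq expr → x = -0.02567; check Q = 645.1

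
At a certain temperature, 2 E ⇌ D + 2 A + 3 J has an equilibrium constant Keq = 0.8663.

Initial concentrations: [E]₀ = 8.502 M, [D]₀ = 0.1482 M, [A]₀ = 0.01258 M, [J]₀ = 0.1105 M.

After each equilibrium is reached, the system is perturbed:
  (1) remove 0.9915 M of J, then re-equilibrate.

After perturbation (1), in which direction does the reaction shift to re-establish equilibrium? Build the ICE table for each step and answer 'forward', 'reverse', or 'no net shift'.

Q₀ = 4.3778e-10 vs Keq = 0.8663 ⇒ Q<K, forward
Step 1:
                  E         D         A         J
  Initial     8.502    0.1482   0.01258    0.1105
  Change     -1.615    0.8073     1.615     2.422
  Equil       6.887    0.9555     1.627     2.532
  solve Keq expr → x = 0.8073; check Q = 0.8663
Then remove 0.9915 M of J.
Step 2:
                  E         D         A         J
  Initial     6.887    0.9555     1.627     1.541
  Change     -0.337    0.1685     0.337    0.5055
  Equil        6.55     1.124     1.964     2.046
  solve Keq expr → x = 0.1685; check Q = 0.8663

Direction: forward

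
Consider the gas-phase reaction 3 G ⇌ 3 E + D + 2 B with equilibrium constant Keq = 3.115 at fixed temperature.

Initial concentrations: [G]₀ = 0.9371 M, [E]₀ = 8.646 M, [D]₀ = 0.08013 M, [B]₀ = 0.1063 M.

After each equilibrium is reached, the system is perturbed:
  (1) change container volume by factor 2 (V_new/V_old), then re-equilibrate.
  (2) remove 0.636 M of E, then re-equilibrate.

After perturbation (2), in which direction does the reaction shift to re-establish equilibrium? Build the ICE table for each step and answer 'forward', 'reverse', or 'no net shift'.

Q₀ = 0.7111 vs Keq = 3.115 ⇒ Q<K, forward
Step 1:
                    G           E           D           B
  Initial      0.9371       8.646     0.08013      0.1063
  Change     -0.08534     0.08534     0.02845      0.0569
  Equil        0.8518       8.731      0.1086      0.1632
  solve Keq expr → x = 0.02845; check Q = 3.115
Then change container volume by factor 2 (V_new/V_old).
Step 2:
                    G           E           D           B
  Initial      0.4259       4.366     0.05429      0.0816
  Change      -0.0798      0.0798      0.0266      0.0532
  Equil        0.3461       4.445     0.08089      0.1348
  solve Keq expr → x = 0.0266; check Q = 3.115
Then remove 0.636 M of E.
Step 3:
                    G           E           D           B
  Initial      0.3461       3.809     0.08089      0.1348
  Change     -0.02005     0.02005    0.006682     0.01336
  Equil         0.326        3.83     0.08757      0.1482
  solve Keq expr → x = 0.006682; check Q = 3.115

Direction: forward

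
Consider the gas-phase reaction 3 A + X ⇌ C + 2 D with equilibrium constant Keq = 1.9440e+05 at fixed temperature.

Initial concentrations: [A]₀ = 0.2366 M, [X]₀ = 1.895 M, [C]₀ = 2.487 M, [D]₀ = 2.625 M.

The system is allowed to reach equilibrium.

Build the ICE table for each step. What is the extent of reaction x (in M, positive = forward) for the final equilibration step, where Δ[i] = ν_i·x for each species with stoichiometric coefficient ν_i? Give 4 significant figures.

x = 0.06622 M

Q₀ = 682.8 vs Keq = 1.9440e+05 ⇒ Q<K, forward
Step 1:
                   A          X          C          D
  I           0.2366      1.895      2.487      2.625
  C          -0.1987   -0.06622    0.06622     0.1324
  E          0.03794      1.829      2.553      2.757
  solve Keq expr → x = 0.06622; check Q = 1.9440e+05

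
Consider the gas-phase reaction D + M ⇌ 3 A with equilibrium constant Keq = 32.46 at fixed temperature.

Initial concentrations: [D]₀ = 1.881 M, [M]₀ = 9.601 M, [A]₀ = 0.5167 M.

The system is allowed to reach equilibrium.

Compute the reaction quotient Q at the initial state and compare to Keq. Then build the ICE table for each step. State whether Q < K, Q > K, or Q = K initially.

Q₀ = 0.007639 vs Keq = 32.46 ⇒ Q<K, forward
Step 1:
                    D           M           A
  init          1.881       9.601      0.5167
  Δ            -1.447      -1.447       4.342
  eq           0.4335       8.154       4.859
  solve Keq expr → x = 1.447; check Q = 32.46

Q₀ = 0.007639; Q < K (proceeds forward)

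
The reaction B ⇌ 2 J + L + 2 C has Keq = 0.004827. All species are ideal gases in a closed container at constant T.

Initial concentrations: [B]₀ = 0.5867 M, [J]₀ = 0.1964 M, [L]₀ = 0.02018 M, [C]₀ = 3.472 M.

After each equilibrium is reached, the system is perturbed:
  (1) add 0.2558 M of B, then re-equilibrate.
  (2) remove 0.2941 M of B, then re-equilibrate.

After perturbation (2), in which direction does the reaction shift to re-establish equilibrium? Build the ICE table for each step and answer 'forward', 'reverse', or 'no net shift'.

Q₀ = 0.01599 vs Keq = 0.004827 ⇒ Q>K, reverse
Step 1:
                  B         J         L         C
  Initial    0.5867    0.1964   0.02018     3.472
  Change      0.012    -0.024    -0.012    -0.024
  Equil      0.5987    0.1724  0.008179     3.448
  solve Keq expr → x = -0.012; check Q = 0.004827
Then add 0.2558 M of B.
Step 2:
                  B         J         L         C
  Initial    0.8545    0.1724  0.008179     3.448
  Change  -0.002721  0.005443  0.002721  0.005443
  Equil      0.8518    0.1778    0.0109     3.453
  solve Keq expr → x = 0.002721; check Q = 0.004827
Then remove 0.2941 M of B.
Step 3:
                  B         J         L         C
  Initial    0.5577    0.1778    0.0109     3.453
  Change   0.003157 -0.006314 -0.003157 -0.006314
  Equil      0.5608    0.1715  0.007743     3.447
  solve Keq expr → x = -0.003157; check Q = 0.004827

Direction: reverse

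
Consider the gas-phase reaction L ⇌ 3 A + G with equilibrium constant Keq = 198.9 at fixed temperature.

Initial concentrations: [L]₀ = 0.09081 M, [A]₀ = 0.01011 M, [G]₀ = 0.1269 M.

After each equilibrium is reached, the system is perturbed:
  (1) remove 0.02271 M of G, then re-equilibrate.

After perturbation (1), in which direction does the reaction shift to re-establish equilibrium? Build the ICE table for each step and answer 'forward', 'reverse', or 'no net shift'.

Direction: forward

Q₀ = 1.4440e-06 vs Keq = 198.9 ⇒ Q<K, forward
Step 1:
                    L           A           G
  I           0.09081     0.01011      0.1269
  C          -0.09079      0.2724     0.09079
  E        2.4666e-05      0.2825      0.2177
  solve Keq expr → x = 0.09079; check Q = 198.9
Then remove 0.02271 M of G.
Step 2:
                    L           A           G
  I        2.4666e-05      0.2825       0.195
  C       -2.5711e-06  7.7134e-06  2.5711e-06
  E        2.2095e-05      0.2825       0.195
  solve Keq expr → x = 2.5711e-06; check Q = 198.9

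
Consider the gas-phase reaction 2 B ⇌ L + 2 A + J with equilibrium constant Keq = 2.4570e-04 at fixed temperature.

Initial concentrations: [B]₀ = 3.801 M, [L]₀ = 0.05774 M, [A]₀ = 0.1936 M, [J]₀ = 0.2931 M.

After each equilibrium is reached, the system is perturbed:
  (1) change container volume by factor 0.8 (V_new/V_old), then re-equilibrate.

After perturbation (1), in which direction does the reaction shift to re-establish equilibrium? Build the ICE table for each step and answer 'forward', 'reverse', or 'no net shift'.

Direction: reverse

Q₀ = 4.3904e-05 vs Keq = 2.4570e-04 ⇒ Q<K, forward
Step 1:
                   B          L          A          J
  Initial      3.801    0.05774     0.1936     0.2931
  Change     -0.1041    0.05205     0.1041    0.05205
  Equil        3.697     0.1098     0.2977     0.3451
  solve Keq expr → x = 0.05205; check Q = 2.4570e-04
Then change container volume by factor 0.8 (V_new/V_old).
Step 2:
                   B          L          A          J
  Initial      4.621     0.1372     0.3721     0.4314
  Change     0.03972   -0.01986   -0.03972   -0.01986
  Equil        4.661     0.1174     0.3324     0.4116
  solve Keq expr → x = -0.01986; check Q = 2.4570e-04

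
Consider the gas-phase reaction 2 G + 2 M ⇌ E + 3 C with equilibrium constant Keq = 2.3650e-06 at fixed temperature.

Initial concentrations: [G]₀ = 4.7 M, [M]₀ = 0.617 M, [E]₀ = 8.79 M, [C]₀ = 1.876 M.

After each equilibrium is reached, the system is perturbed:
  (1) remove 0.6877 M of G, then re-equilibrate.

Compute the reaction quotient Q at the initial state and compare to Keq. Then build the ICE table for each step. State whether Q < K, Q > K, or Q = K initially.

Q₀ = 6.901 vs Keq = 2.3650e-06 ⇒ Q>K, reverse
Step 1:
                    G           M           E           C
  Initial         4.7       0.617        8.79       1.876
  Change        1.229       1.229     -0.6145      -1.843
  Equil         5.929       1.846       8.176      0.0326
  solve Keq expr → x = -0.6145; check Q = 2.3650e-06
Then remove 0.6877 M of G.
Step 2:
                    G           M           E           C
  Initial       5.241       1.846       8.176      0.0326
  Change     0.001698    0.001698 -8.4882e-04   -0.002546
  Equil         5.243       1.848       8.175     0.03005
  solve Keq expr → x = -8.4882e-04; check Q = 2.3650e-06

Q₀ = 6.901; Q > K (proceeds reverse)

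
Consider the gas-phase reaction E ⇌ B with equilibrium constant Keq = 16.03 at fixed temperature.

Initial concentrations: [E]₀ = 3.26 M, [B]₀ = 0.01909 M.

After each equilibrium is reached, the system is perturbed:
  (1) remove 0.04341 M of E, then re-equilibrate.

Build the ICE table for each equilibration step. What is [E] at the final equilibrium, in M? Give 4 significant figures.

Q₀ = 0.005856 vs Keq = 16.03 ⇒ Q<K, forward
Step 1:
                    E           B
  I              3.26     0.01909
  C            -3.067       3.067
  E            0.1925       3.087
  solve Keq expr → x = 3.067; check Q = 16.03
Then remove 0.04341 M of E.
Step 2:
                    E           B
  I            0.1491       3.087
  C           0.04086    -0.04086
  E              0.19       3.046
  solve Keq expr → x = -0.04086; check Q = 16.03

[E]_eq = 0.19 M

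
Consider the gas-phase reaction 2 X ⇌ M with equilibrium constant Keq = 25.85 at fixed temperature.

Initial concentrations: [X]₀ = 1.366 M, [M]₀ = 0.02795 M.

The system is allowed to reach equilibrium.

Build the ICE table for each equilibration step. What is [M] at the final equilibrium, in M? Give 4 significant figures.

[M]_eq = 0.6327 M

Q₀ = 0.01498 vs Keq = 25.85 ⇒ Q<K, forward
Step 1:
                  X         M
  Initial     1.366   0.02795
  Change      -1.21    0.6048
  Equil      0.1565    0.6327
  solve Keq expr → x = 0.6048; check Q = 25.85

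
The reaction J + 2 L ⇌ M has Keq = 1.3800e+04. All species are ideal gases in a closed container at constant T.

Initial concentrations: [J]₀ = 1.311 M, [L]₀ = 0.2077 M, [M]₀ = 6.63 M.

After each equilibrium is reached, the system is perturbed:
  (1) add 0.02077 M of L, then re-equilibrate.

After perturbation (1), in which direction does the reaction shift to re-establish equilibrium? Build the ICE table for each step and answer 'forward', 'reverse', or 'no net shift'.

Q₀ = 117.2 vs Keq = 1.3800e+04 ⇒ Q<K, forward
Step 1:
                    J           L           M
  Initial       1.311      0.2077        6.63
  Change     -0.09385     -0.1877     0.09385
  Equil         1.217     0.02001       6.724
  solve Keq expr → x = 0.09385; check Q = 1.3800e+04
Then add 0.02077 M of L.
Step 2:
                    J           L           M
  Initial       1.217     0.04078       6.724
  Change     -0.01033    -0.02067     0.01033
  Equil         1.207     0.02011       6.734
  solve Keq expr → x = 0.01033; check Q = 1.3800e+04

Direction: forward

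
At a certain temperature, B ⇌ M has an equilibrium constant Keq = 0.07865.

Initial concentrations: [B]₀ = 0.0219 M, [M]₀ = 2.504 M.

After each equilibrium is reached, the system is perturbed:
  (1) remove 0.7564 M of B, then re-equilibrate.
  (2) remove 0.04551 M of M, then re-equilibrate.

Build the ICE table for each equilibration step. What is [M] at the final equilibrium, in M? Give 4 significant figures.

[M]_eq = 0.1257 M

Q₀ = 114.3 vs Keq = 0.07865 ⇒ Q>K, reverse
Step 1:
                    B           M
  I            0.0219       2.504
  C              2.32       -2.32
  E             2.342      0.1842
  solve Keq expr → x = -2.32; check Q = 0.07865
Then remove 0.7564 M of B.
Step 2:
                    B           M
  I             1.585      0.1842
  C           0.05515    -0.05515
  E              1.64       0.129
  solve Keq expr → x = -0.05515; check Q = 0.07865
Then remove 0.04551 M of M.
Step 3:
                    B           M
  I              1.64     0.08351
  C          -0.04219     0.04219
  E             1.598      0.1257
  solve Keq expr → x = 0.04219; check Q = 0.07865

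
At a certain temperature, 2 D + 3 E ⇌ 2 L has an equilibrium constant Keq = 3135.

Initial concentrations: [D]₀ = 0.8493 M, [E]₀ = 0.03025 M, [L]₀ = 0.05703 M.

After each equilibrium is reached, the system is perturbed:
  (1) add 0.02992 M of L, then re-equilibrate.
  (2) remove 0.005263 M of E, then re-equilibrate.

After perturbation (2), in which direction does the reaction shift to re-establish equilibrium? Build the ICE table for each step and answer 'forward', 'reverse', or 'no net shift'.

Direction: reverse

Q₀ = 162.9 vs Keq = 3135 ⇒ Q<K, forward
Step 1:
                    D           E           L
  Initial      0.8493     0.03025     0.05703
  Change     -0.01158    -0.01736     0.01158
  Equil        0.8377     0.01289     0.06861
  solve Keq expr → x = 0.005788; check Q = 3135
Then add 0.02992 M of L.
Step 2:
                    D           E           L
  Initial      0.8377     0.01289     0.09853
  Change     0.002165    0.003247   -0.002165
  Equil        0.8399     0.01613     0.09636
  solve Keq expr → x = -0.001082; check Q = 3135
Then remove 0.005263 M of E.
Step 3:
                    D           E           L
  Initial      0.8399     0.01087     0.09636
  Change     0.003239    0.004859   -0.003239
  Equil        0.8431     0.01573     0.09312
  solve Keq expr → x = -0.00162; check Q = 3135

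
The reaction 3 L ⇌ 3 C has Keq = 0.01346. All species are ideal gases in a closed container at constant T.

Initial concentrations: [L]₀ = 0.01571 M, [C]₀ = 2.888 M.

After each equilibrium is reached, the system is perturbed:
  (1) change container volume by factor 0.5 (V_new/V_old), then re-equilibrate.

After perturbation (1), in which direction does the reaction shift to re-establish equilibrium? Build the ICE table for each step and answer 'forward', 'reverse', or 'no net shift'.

Q₀ = 6.2125e+06 vs Keq = 0.01346 ⇒ Q>K, reverse
Step 1:
                   L          C
  Initial    0.01571      2.888
  Change        2.33      -2.33
  Equil        2.346      0.558
  solve Keq expr → x = -0.7767; check Q = 0.01346
Then change container volume by factor 0.5 (V_new/V_old).
Step 2:
                   L          C
  Initial      4.691      1.116
  Change           0          0
  Equil        4.691      1.116
  solve Keq expr → x = 0; check Q = 0.01346

Direction: no net shift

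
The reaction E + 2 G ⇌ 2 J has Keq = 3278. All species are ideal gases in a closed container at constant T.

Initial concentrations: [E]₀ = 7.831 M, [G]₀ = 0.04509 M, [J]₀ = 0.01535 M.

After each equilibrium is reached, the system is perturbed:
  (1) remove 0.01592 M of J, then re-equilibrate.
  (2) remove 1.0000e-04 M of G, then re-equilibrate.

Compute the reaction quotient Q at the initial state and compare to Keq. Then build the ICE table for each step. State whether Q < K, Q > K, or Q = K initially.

Q₀ = 0.0148 vs Keq = 3278 ⇒ Q<K, forward
Step 1:
                   E          G          J
  init         7.831    0.04509    0.01535
  Δ         -0.02236   -0.04471    0.04471
  eq           7.809 3.7543e-04    0.06006
  solve Keq expr → x = 0.02236; check Q = 3278
Then remove 0.01592 M of J.
Step 2:
                   E          G          J
  init         7.809 3.7543e-04    0.04414
  Δ       -4.9444e-05 -9.8887e-05 9.8887e-05
  eq           7.809 2.7654e-04    0.04424
  solve Keq expr → x = 4.9444e-05; check Q = 3278
Then remove 1.0000e-04 M of G.
Step 3:
                   E          G          J
  init         7.809 1.7654e-04    0.04424
  Δ       4.9689e-05 9.9378e-05 -9.9378e-05
  eq           7.809 2.7592e-04    0.04414
  solve Keq expr → x = -4.9689e-05; check Q = 3278

Q₀ = 0.0148; Q < K (proceeds forward)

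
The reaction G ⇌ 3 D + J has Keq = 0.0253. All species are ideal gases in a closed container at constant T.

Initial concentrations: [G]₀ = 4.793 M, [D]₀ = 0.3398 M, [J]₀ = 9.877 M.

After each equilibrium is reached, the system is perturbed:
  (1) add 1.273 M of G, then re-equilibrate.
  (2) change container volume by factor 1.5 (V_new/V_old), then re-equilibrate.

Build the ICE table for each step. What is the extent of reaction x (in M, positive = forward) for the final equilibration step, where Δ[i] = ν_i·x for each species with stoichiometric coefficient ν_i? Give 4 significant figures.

x = 0.0275 M

Q₀ = 0.08085 vs Keq = 0.0253 ⇒ Q>K, reverse
Step 1:
                    G           D           J
  Initial       4.793      0.3398       9.877
  Change      0.03608     -0.1082    -0.03608
  Equil         4.829      0.2316       9.841
  solve Keq expr → x = -0.03608; check Q = 0.0253
Then add 1.273 M of G.
Step 2:
                    G           D           J
  Initial       6.102      0.2316       9.841
  Change    -0.006215     0.01864    0.006215
  Equil         6.096      0.2502       9.847
  solve Keq expr → x = 0.006215; check Q = 0.0253
Then change container volume by factor 1.5 (V_new/V_old).
Step 3:
                    G           D           J
  Initial       4.064      0.1668       6.565
  Change      -0.0275     0.08249      0.0275
  Equil         4.036      0.2493       6.592
  solve Keq expr → x = 0.0275; check Q = 0.0253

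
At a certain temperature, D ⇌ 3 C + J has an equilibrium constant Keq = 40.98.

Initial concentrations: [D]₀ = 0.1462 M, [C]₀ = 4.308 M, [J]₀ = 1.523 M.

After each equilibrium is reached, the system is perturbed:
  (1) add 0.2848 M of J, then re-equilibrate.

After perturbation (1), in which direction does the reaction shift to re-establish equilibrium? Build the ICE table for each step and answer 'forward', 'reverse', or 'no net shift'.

Direction: reverse

Q₀ = 832.9 vs Keq = 40.98 ⇒ Q>K, reverse
Step 1:
                    D           C           J
  init         0.1462       4.308       1.523
  Δ            0.4726      -1.418     -0.4726
  eq           0.6188        2.89        1.05
  solve Keq expr → x = -0.4726; check Q = 40.98
Then add 0.2848 M of J.
Step 2:
                    D           C           J
  init         0.6188        2.89       1.335
  Δ           0.04354     -0.1306    -0.04354
  eq           0.6624        2.76       1.292
  solve Keq expr → x = -0.04354; check Q = 40.98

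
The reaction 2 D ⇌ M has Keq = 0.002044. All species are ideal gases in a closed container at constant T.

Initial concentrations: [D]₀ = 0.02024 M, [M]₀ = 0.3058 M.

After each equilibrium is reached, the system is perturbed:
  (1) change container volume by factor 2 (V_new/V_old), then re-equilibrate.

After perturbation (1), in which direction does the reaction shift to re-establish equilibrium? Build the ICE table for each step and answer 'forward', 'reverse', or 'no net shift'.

Direction: reverse

Q₀ = 746.5 vs Keq = 0.002044 ⇒ Q>K, reverse
Step 1:
                   D          M
  Initial    0.02024     0.3058
  Change        0.61     -0.305
  Equil       0.6302 8.1182e-04
  solve Keq expr → x = -0.305; check Q = 0.002044
Then change container volume by factor 2 (V_new/V_old).
Step 2:
                   D          M
  Initial     0.3151 4.0591e-04
  Change  4.0487e-04 -2.0243e-04
  Equil       0.3155 2.0348e-04
  solve Keq expr → x = -2.0243e-04; check Q = 0.002044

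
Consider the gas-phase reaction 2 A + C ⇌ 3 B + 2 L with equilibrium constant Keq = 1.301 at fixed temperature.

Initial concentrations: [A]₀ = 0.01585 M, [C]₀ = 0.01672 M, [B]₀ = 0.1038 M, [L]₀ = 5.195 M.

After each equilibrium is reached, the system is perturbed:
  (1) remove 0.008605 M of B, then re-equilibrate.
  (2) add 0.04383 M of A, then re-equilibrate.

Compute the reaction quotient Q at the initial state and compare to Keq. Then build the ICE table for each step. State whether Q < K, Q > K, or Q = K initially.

Q₀ = 7186 vs Keq = 1.301 ⇒ Q>K, reverse
Step 1:
                    A           C           B           L
  Initial     0.01585     0.01672      0.1038       5.195
  Change       0.0545     0.02725    -0.08175     -0.0545
  Equil       0.07035     0.04397     0.02205        5.14
  solve Keq expr → x = -0.02725; check Q = 1.301
Then remove 0.008605 M of B.
Step 2:
                    A           C           B           L
  Initial     0.07035     0.04397     0.01344        5.14
  Change    -0.004793   -0.002397     0.00719    0.004793
  Equil       0.06556     0.04157     0.02063       5.145
  solve Keq expr → x = 0.002397; check Q = 1.301
Then add 0.04383 M of A.
Step 3:
                    A           C           B           L
  Initial      0.1094     0.04157     0.02063       5.145
  Change     -0.00467   -0.002335    0.007005     0.00467
  Equil        0.1047     0.03924     0.02764        5.15
  solve Keq expr → x = 0.002335; check Q = 1.301

Q₀ = 7186; Q > K (proceeds reverse)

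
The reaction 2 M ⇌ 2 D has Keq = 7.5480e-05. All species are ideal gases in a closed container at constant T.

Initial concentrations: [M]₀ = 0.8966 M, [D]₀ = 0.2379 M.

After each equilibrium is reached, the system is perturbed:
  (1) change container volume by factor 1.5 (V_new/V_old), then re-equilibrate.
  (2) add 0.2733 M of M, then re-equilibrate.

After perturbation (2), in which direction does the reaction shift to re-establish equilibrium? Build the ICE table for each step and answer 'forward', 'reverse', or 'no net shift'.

Direction: forward

Q₀ = 0.0704 vs Keq = 7.5480e-05 ⇒ Q>K, reverse
Step 1:
                   M          D
  init        0.8966     0.2379
  Δ           0.2281    -0.2281
  eq           1.125   0.009772
  solve Keq expr → x = -0.1141; check Q = 7.5480e-05
Then change container volume by factor 1.5 (V_new/V_old).
Step 2:
                   M          D
  init        0.7498   0.006514
  Δ                0          0
  eq          0.7498   0.006514
  solve Keq expr → x = 0; check Q = 7.5480e-05
Then add 0.2733 M of M.
Step 3:
                   M          D
  init         1.023   0.006514
  Δ        -0.002354   0.002354
  eq           1.021   0.008868
  solve Keq expr → x = 0.001177; check Q = 7.5480e-05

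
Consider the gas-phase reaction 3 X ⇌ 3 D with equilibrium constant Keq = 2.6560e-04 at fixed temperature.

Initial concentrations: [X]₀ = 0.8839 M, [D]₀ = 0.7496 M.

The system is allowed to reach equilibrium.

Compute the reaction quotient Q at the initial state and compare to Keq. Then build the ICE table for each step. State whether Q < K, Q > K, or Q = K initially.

Q₀ = 0.6099 vs Keq = 2.6560e-04 ⇒ Q>K, reverse
Step 1:
                    X           D
  init         0.8839      0.7496
  Δ            0.6509     -0.6509
  eq            1.535     0.09866
  solve Keq expr → x = -0.217; check Q = 2.6560e-04

Q₀ = 0.6099; Q > K (proceeds reverse)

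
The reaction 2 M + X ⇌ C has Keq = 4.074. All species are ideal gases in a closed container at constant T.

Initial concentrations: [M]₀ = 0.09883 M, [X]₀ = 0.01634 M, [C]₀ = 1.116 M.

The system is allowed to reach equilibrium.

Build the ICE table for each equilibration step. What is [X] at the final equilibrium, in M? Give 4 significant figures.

Q₀ = 6993 vs Keq = 4.074 ⇒ Q>K, reverse
Step 1:
                    M           X           C
  init        0.09883     0.01634       1.116
  Δ             0.653      0.3265     -0.3265
  eq           0.7518      0.3428      0.7895
  solve Keq expr → x = -0.3265; check Q = 4.074

[X]_eq = 0.3428 M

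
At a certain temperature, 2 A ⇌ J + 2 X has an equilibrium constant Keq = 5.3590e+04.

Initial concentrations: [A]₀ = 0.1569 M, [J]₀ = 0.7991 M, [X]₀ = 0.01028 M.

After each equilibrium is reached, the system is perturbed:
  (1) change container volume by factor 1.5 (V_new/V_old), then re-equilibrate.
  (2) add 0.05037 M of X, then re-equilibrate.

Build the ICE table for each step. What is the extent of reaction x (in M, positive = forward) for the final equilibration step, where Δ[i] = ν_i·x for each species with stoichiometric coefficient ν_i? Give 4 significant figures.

Q₀ = 0.00343 vs Keq = 5.3590e+04 ⇒ Q<K, forward
Step 1:
                   A          J          X
  init        0.1569     0.7991    0.01028
  Δ          -0.1562    0.07811     0.1562
  eq      6.7366e-04     0.8772     0.1665
  solve Keq expr → x = 0.07811; check Q = 5.3590e+04
Then change container volume by factor 1.5 (V_new/V_old).
Step 2:
                   A          J          X
  init    4.4911e-04     0.5848      0.111
  Δ       -8.2129e-05 4.1064e-05 8.2129e-05
  eq      3.6698e-04     0.5848     0.1111
  solve Keq expr → x = 4.1064e-05; check Q = 5.3590e+04
Then add 0.05037 M of X.
Step 3:
                   A          J          X
  init    3.6698e-04     0.5848     0.1615
  Δ       1.6581e-04 -8.2907e-05 -1.6581e-04
  eq      5.3279e-04     0.5848     0.1613
  solve Keq expr → x = -8.2907e-05; check Q = 5.3590e+04

x = -8.2907e-05 M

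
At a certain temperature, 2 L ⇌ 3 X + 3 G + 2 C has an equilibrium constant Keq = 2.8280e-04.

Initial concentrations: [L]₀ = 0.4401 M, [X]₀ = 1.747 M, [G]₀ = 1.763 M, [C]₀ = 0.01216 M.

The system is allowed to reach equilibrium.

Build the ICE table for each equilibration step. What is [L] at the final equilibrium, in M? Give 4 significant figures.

[L]_eq = 0.4508 M

Q₀ = 0.0223 vs Keq = 2.8280e-04 ⇒ Q>K, reverse
Step 1:
                    L           X           G           C
  I            0.4401       1.747       1.763     0.01216
  C           0.01072    -0.01608    -0.01608    -0.01072
  E            0.4508       1.731       1.747    0.001442
  solve Keq expr → x = -0.005359; check Q = 2.8280e-04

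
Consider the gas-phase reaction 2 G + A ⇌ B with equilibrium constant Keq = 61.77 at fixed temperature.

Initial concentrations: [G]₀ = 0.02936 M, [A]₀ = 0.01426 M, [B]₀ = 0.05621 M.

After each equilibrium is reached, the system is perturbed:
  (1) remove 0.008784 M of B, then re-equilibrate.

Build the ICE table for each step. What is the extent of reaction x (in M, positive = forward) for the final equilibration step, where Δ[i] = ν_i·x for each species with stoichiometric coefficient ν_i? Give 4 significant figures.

Q₀ = 4573 vs Keq = 61.77 ⇒ Q>K, reverse
Step 1:
                   G          A          B
  init       0.02936    0.01426    0.05621
  Δ          0.06346    0.03173   -0.03173
  eq         0.09282    0.04599    0.02448
  solve Keq expr → x = -0.03173; check Q = 61.77
Then remove 0.008784 M of B.
Step 2:
                   G          A          B
  init       0.09282    0.04599    0.01569
  Δ        -0.007118  -0.003559   0.003559
  eq         0.08571    0.04243    0.01925
  solve Keq expr → x = 0.003559; check Q = 61.77

x = 0.003559 M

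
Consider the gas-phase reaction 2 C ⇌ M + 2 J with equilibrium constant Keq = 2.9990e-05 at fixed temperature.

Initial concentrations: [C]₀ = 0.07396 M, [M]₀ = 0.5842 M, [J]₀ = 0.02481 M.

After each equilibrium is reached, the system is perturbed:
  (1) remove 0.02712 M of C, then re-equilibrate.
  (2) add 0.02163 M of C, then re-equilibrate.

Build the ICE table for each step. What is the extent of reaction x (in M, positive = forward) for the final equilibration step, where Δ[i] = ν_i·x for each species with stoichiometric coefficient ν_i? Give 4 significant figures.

Q₀ = 0.06574 vs Keq = 2.9990e-05 ⇒ Q>K, reverse
Step 1:
                  C         M         J
  Initial   0.07396    0.5842   0.02481
  Change     0.0241  -0.01205   -0.0241
  Equil     0.09806    0.5721 7.0995e-04
  solve Keq expr → x = -0.01205; check Q = 2.9990e-05
Then remove 0.02712 M of C.
Step 2:
                  C         M         J
  Initial   0.07094    0.5721 7.0995e-04
  Change  1.9489e-04 -9.7446e-05 -1.9489e-04
  Equil     0.07113    0.5721 5.1505e-04
  solve Keq expr → x = -9.7446e-05; check Q = 2.9990e-05
Then add 0.02163 M of C.
Step 3:
                  C         M         J
  Initial   0.09276    0.5721 5.1505e-04
  Change  -1.5544e-04 7.7721e-05 1.5544e-04
  Equil     0.09261    0.5721 6.7050e-04
  solve Keq expr → x = 7.7721e-05; check Q = 2.9990e-05

x = 7.7721e-05 M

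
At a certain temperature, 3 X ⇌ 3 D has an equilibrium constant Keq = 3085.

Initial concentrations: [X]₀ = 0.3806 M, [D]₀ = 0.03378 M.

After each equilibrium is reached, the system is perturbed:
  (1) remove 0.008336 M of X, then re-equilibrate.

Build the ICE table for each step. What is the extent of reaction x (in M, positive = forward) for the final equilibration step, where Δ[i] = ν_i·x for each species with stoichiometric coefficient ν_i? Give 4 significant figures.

x = -0.0026 M

Q₀ = 6.9915e-04 vs Keq = 3085 ⇒ Q<K, forward
Step 1:
                    X           D
  Initial      0.3806     0.03378
  Change       -0.354       0.354
  Equil       0.02664      0.3877
  solve Keq expr → x = 0.118; check Q = 3085
Then remove 0.008336 M of X.
Step 2:
                    X           D
  Initial      0.0183      0.3877
  Change       0.0078     -0.0078
  Equil        0.0261      0.3799
  solve Keq expr → x = -0.0026; check Q = 3085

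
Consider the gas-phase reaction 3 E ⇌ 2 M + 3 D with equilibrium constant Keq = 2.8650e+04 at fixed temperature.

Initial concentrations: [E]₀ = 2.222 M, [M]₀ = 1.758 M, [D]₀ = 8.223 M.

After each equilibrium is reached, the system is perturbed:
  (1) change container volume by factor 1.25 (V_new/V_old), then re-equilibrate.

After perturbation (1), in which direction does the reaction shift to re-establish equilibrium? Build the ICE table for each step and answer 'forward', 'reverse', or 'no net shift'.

Direction: forward

Q₀ = 156.6 vs Keq = 2.8650e+04 ⇒ Q<K, forward
Step 1:
                   E          M          D
  Initial      2.222      1.758      8.223
  Change      -1.583      1.056      1.583
  Equil       0.6387      2.814      9.806
  solve Keq expr → x = 0.5278; check Q = 2.8650e+04
Then change container volume by factor 1.25 (V_new/V_old).
Step 2:
                   E          M          D
  Initial      0.511      2.251      7.845
  Change    -0.06177    0.04118    0.06177
  Equil       0.4492      2.292      7.907
  solve Keq expr → x = 0.02059; check Q = 2.8650e+04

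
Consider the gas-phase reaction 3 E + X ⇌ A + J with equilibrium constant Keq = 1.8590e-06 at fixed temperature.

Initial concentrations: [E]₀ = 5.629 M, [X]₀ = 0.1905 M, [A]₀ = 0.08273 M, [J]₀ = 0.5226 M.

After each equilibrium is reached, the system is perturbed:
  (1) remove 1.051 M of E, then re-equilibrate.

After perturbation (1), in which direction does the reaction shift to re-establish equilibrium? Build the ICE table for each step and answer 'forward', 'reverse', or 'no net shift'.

Q₀ = 0.001272 vs Keq = 1.8590e-06 ⇒ Q>K, reverse
Step 1:
                   E          X          A          J
  Initial      5.629     0.1905    0.08273     0.5226
  Change      0.2475     0.0825    -0.0825    -0.0825
  Equil        5.876      0.273 2.3401e-04     0.4401
  solve Keq expr → x = -0.0825; check Q = 1.8590e-06
Then remove 1.051 M of E.
Step 2:
                   E          X          A          J
  Initial      4.825      0.273 2.3401e-04     0.4401
  Change  3.1300e-04 1.0433e-04 -1.0433e-04 -1.0433e-04
  Equil        4.826     0.2731 1.2968e-04       0.44
  solve Keq expr → x = -1.0433e-04; check Q = 1.8590e-06

Direction: reverse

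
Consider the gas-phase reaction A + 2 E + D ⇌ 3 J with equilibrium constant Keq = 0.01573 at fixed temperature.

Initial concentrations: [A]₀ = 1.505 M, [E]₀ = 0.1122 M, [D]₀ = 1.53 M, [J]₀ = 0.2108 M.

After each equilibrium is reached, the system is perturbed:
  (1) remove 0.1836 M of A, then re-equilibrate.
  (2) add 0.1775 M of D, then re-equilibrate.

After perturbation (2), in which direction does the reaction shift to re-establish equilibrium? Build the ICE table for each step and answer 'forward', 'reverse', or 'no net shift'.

Direction: forward

Q₀ = 0.3231 vs Keq = 0.01573 ⇒ Q>K, reverse
Step 1:
                  A         E         D         J
  init        1.505    0.1122      1.53    0.2108
  Δ         0.03444   0.06887   0.03444   -0.1033
  eq          1.539    0.1811     1.564    0.1075
  solve Keq expr → x = -0.03444; check Q = 0.01573
Then remove 0.1836 M of A.
Step 2:
                  A         E         D         J
  init        1.356    0.1811     1.564    0.1075
  Δ        0.001171  0.002342  0.001171 -0.003513
  eq          1.357    0.1834     1.566     0.104
  solve Keq expr → x = -0.001171; check Q = 0.01573
Then add 0.1775 M of D.
Step 3:
                  A         E         D         J
  init        1.357    0.1834     1.743     0.104
  Δ       -9.8908e-04 -0.001978 -9.8908e-04  0.002967
  eq          1.356    0.1814     1.742    0.1069
  solve Keq expr → x = 9.8908e-04; check Q = 0.01573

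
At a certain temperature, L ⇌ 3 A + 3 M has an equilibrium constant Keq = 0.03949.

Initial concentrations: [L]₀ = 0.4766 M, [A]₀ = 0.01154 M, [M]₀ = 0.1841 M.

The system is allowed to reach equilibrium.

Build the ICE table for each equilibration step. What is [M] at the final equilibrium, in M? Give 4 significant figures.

[M]_eq = 0.5823 M

Q₀ = 2.0120e-08 vs Keq = 0.03949 ⇒ Q<K, forward
Step 1:
                    L           A           M
  I            0.4766     0.01154      0.1841
  C           -0.1327      0.3982      0.3982
  E            0.3439      0.4097      0.5823
  solve Keq expr → x = 0.1327; check Q = 0.03949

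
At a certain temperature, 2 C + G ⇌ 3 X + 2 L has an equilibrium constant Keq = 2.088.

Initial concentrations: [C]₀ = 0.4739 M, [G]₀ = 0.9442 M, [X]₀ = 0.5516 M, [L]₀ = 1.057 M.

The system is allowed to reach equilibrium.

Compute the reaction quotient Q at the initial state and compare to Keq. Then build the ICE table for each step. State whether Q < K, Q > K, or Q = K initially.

Q₀ = 0.8843 vs Keq = 2.088 ⇒ Q<K, forward
Step 1:
                    C           G           X           L
  Initial      0.4739      0.9442      0.5516       1.057
  Change     -0.05946    -0.02973     0.08919     0.05946
  Equil        0.4144      0.9145      0.6408       1.116
  solve Keq expr → x = 0.02973; check Q = 2.088

Q₀ = 0.8843; Q < K (proceeds forward)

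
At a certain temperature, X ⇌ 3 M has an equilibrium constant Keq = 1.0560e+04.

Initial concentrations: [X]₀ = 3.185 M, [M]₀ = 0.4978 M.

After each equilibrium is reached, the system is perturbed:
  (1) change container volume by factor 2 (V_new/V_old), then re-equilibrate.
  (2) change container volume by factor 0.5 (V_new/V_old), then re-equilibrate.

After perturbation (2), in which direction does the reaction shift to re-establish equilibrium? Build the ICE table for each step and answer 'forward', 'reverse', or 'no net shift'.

Q₀ = 0.03873 vs Keq = 1.0560e+04 ⇒ Q<K, forward
Step 1:
                    X           M
  Initial       3.185      0.4978
  Change       -3.096       9.289
  Equil       0.08876       9.787
  solve Keq expr → x = 3.096; check Q = 1.0560e+04
Then change container volume by factor 2 (V_new/V_old).
Step 2:
                    X           M
  Initial     0.04438       4.893
  Change     -0.03261     0.09782
  Equil       0.01177       4.991
  solve Keq expr → x = 0.03261; check Q = 1.0560e+04
Then change container volume by factor 0.5 (V_new/V_old).
Step 3:
                    X           M
  Initial     0.02355       9.982
  Change      0.06521     -0.1956
  Equil       0.08876       9.787
  solve Keq expr → x = -0.06521; check Q = 1.0560e+04

Direction: reverse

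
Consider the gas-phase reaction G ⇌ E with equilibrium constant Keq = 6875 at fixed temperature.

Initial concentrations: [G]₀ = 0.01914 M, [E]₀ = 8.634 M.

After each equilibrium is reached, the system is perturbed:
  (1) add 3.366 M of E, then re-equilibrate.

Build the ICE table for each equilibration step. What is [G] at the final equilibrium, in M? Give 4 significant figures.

Q₀ = 451.1 vs Keq = 6875 ⇒ Q<K, forward
Step 1:
                  G         E
  init      0.01914     8.634
  Δ        -0.01788   0.01788
  eq       0.001258     8.652
  solve Keq expr → x = 0.01788; check Q = 6875
Then add 3.366 M of E.
Step 2:
                  G         E
  init     0.001258     12.02
  Δ       4.8953e-04 -4.8953e-04
  eq       0.001748     12.02
  solve Keq expr → x = -4.8953e-04; check Q = 6875

[G]_eq = 0.001748 M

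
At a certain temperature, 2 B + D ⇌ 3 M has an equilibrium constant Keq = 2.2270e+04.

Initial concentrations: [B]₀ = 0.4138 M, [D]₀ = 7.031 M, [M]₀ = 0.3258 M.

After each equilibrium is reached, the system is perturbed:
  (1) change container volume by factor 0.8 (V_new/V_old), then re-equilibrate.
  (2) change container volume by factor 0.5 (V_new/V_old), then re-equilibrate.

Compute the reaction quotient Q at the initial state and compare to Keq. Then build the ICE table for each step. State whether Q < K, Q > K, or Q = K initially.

Q₀ = 0.02872; Q < K (proceeds forward)

Q₀ = 0.02872 vs Keq = 2.2270e+04 ⇒ Q<K, forward
Step 1:
                   B          D          M
  Initial     0.4138      7.031     0.3258
  Change     -0.4115    -0.2057     0.6172
  Equil     0.002349      6.825      0.943
  solve Keq expr → x = 0.2057; check Q = 2.2270e+04
Then change container volume by factor 0.8 (V_new/V_old).
Step 2:
                   B          D          M
  Initial   0.002936      8.532      1.179
  Change           0          0          0
  Equil     0.002936      8.532      1.179
  solve Keq expr → x = 0; check Q = 2.2270e+04
Then change container volume by factor 0.5 (V_new/V_old).
Step 3:
                   B          D          M
  Initial   0.005872      17.06      2.357
  Change           0          0          0
  Equil     0.005872      17.06      2.357
  solve Keq expr → x = 0; check Q = 2.2270e+04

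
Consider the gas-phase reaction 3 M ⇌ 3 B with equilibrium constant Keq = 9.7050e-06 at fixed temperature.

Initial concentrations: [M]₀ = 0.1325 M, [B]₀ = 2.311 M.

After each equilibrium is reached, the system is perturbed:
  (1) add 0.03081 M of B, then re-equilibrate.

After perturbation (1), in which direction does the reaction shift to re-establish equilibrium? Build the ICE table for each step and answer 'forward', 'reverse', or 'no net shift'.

Direction: reverse

Q₀ = 5306 vs Keq = 9.7050e-06 ⇒ Q>K, reverse
Step 1:
                  M         B
  Initial    0.1325     2.311
  Change       2.26     -2.26
  Equil       2.392   0.05103
  solve Keq expr → x = -0.7533; check Q = 9.7050e-06
Then add 0.03081 M of B.
Step 2:
                  M         B
  Initial     2.392   0.08184
  Change    0.03017  -0.03017
  Equil       2.423   0.05168
  solve Keq expr → x = -0.01006; check Q = 9.7050e-06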